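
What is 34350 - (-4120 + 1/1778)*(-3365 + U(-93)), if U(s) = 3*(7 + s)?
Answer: -26478701357/1778 ≈ -1.4892e+7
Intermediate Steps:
U(s) = 21 + 3*s
34350 - (-4120 + 1/1778)*(-3365 + U(-93)) = 34350 - (-4120 + 1/1778)*(-3365 + (21 + 3*(-93))) = 34350 - (-4120 + 1/1778)*(-3365 + (21 - 279)) = 34350 - (-7325359)*(-3365 - 258)/1778 = 34350 - (-7325359)*(-3623)/1778 = 34350 - 1*26539775657/1778 = 34350 - 26539775657/1778 = -26478701357/1778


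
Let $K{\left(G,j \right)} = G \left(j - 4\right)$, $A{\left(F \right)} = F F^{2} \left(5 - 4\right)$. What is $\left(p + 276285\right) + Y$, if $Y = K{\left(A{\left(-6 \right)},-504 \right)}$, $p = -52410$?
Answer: $333603$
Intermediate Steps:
$A{\left(F \right)} = F^{3}$ ($A{\left(F \right)} = F^{3} \cdot 1 = F^{3}$)
$K{\left(G,j \right)} = G \left(-4 + j\right)$
$Y = 109728$ ($Y = \left(-6\right)^{3} \left(-4 - 504\right) = \left(-216\right) \left(-508\right) = 109728$)
$\left(p + 276285\right) + Y = \left(-52410 + 276285\right) + 109728 = 223875 + 109728 = 333603$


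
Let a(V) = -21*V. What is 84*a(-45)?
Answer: 79380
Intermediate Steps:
84*a(-45) = 84*(-21*(-45)) = 84*945 = 79380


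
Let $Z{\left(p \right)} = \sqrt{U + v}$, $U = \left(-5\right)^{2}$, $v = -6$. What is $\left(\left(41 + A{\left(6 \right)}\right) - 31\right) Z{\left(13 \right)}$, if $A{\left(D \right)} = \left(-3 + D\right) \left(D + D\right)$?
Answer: $46 \sqrt{19} \approx 200.51$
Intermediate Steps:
$U = 25$
$A{\left(D \right)} = 2 D \left(-3 + D\right)$ ($A{\left(D \right)} = \left(-3 + D\right) 2 D = 2 D \left(-3 + D\right)$)
$Z{\left(p \right)} = \sqrt{19}$ ($Z{\left(p \right)} = \sqrt{25 - 6} = \sqrt{19}$)
$\left(\left(41 + A{\left(6 \right)}\right) - 31\right) Z{\left(13 \right)} = \left(\left(41 + 2 \cdot 6 \left(-3 + 6\right)\right) - 31\right) \sqrt{19} = \left(\left(41 + 2 \cdot 6 \cdot 3\right) - 31\right) \sqrt{19} = \left(\left(41 + 36\right) - 31\right) \sqrt{19} = \left(77 - 31\right) \sqrt{19} = 46 \sqrt{19}$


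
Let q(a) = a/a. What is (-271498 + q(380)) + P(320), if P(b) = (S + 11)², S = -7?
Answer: -271481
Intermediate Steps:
q(a) = 1
P(b) = 16 (P(b) = (-7 + 11)² = 4² = 16)
(-271498 + q(380)) + P(320) = (-271498 + 1) + 16 = -271497 + 16 = -271481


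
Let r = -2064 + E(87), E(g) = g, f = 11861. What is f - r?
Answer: 13838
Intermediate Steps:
r = -1977 (r = -2064 + 87 = -1977)
f - r = 11861 - 1*(-1977) = 11861 + 1977 = 13838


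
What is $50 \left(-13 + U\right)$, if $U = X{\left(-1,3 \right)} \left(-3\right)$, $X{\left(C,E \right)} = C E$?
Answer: $-200$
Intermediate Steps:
$U = 9$ ($U = \left(-1\right) 3 \left(-3\right) = \left(-3\right) \left(-3\right) = 9$)
$50 \left(-13 + U\right) = 50 \left(-13 + 9\right) = 50 \left(-4\right) = -200$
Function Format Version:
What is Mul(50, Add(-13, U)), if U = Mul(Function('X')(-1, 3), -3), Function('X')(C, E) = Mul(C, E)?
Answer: -200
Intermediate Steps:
U = 9 (U = Mul(Mul(-1, 3), -3) = Mul(-3, -3) = 9)
Mul(50, Add(-13, U)) = Mul(50, Add(-13, 9)) = Mul(50, -4) = -200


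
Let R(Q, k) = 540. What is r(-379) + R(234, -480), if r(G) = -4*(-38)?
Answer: 692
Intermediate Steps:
r(G) = 152
r(-379) + R(234, -480) = 152 + 540 = 692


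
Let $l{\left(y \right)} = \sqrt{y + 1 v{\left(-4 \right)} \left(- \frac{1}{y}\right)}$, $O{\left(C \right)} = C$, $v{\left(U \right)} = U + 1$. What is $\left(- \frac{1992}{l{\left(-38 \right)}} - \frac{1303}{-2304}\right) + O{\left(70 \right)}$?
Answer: $\frac{162583}{2304} + \frac{1992 i \sqrt{54986}}{1447} \approx 70.566 + 322.81 i$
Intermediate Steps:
$v{\left(U \right)} = 1 + U$
$l{\left(y \right)} = \sqrt{y + \frac{3}{y}}$ ($l{\left(y \right)} = \sqrt{y + 1 \left(1 - 4\right) \left(- \frac{1}{y}\right)} = \sqrt{y + 1 \left(-3\right) \left(- \frac{1}{y}\right)} = \sqrt{y - 3 \left(- \frac{1}{y}\right)} = \sqrt{y + \frac{3}{y}}$)
$\left(- \frac{1992}{l{\left(-38 \right)}} - \frac{1303}{-2304}\right) + O{\left(70 \right)} = \left(- \frac{1992}{\sqrt{-38 + \frac{3}{-38}}} - \frac{1303}{-2304}\right) + 70 = \left(- \frac{1992}{\sqrt{-38 + 3 \left(- \frac{1}{38}\right)}} - - \frac{1303}{2304}\right) + 70 = \left(- \frac{1992}{\sqrt{-38 - \frac{3}{38}}} + \frac{1303}{2304}\right) + 70 = \left(- \frac{1992}{\sqrt{- \frac{1447}{38}}} + \frac{1303}{2304}\right) + 70 = \left(- \frac{1992}{\frac{1}{38} i \sqrt{54986}} + \frac{1303}{2304}\right) + 70 = \left(- 1992 \left(- \frac{i \sqrt{54986}}{1447}\right) + \frac{1303}{2304}\right) + 70 = \left(\frac{1992 i \sqrt{54986}}{1447} + \frac{1303}{2304}\right) + 70 = \left(\frac{1303}{2304} + \frac{1992 i \sqrt{54986}}{1447}\right) + 70 = \frac{162583}{2304} + \frac{1992 i \sqrt{54986}}{1447}$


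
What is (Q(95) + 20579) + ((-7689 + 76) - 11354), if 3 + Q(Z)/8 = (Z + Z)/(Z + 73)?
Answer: 33538/21 ≈ 1597.0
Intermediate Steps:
Q(Z) = -24 + 16*Z/(73 + Z) (Q(Z) = -24 + 8*((Z + Z)/(Z + 73)) = -24 + 8*((2*Z)/(73 + Z)) = -24 + 8*(2*Z/(73 + Z)) = -24 + 16*Z/(73 + Z))
(Q(95) + 20579) + ((-7689 + 76) - 11354) = (8*(-219 - 1*95)/(73 + 95) + 20579) + ((-7689 + 76) - 11354) = (8*(-219 - 95)/168 + 20579) + (-7613 - 11354) = (8*(1/168)*(-314) + 20579) - 18967 = (-314/21 + 20579) - 18967 = 431845/21 - 18967 = 33538/21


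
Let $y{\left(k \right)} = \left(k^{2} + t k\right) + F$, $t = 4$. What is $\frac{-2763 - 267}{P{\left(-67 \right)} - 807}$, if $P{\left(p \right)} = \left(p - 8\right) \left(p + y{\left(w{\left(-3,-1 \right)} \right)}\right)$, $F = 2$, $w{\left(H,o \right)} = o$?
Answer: $- \frac{1010}{1431} \approx -0.7058$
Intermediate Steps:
$y{\left(k \right)} = 2 + k^{2} + 4 k$ ($y{\left(k \right)} = \left(k^{2} + 4 k\right) + 2 = 2 + k^{2} + 4 k$)
$P{\left(p \right)} = \left(-1 + p\right) \left(-8 + p\right)$ ($P{\left(p \right)} = \left(p - 8\right) \left(p + \left(2 + \left(-1\right)^{2} + 4 \left(-1\right)\right)\right) = \left(-8 + p\right) \left(p + \left(2 + 1 - 4\right)\right) = \left(-8 + p\right) \left(p - 1\right) = \left(-8 + p\right) \left(-1 + p\right) = \left(-1 + p\right) \left(-8 + p\right)$)
$\frac{-2763 - 267}{P{\left(-67 \right)} - 807} = \frac{-2763 - 267}{\left(8 + \left(-67\right)^{2} - -603\right) - 807} = - \frac{3030}{\left(8 + 4489 + 603\right) - 807} = - \frac{3030}{5100 - 807} = - \frac{3030}{4293} = \left(-3030\right) \frac{1}{4293} = - \frac{1010}{1431}$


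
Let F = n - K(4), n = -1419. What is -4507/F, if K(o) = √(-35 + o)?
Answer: 6395433/2013592 - 4507*I*√31/2013592 ≈ 3.1761 - 0.012462*I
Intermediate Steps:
F = -1419 - I*√31 (F = -1419 - √(-35 + 4) = -1419 - √(-31) = -1419 - I*√31 ≈ -1419.0 - 5.5678*I)
-4507/F = -4507/(-1419 - I*√31)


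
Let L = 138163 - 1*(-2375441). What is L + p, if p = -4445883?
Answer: -1932279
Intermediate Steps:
L = 2513604 (L = 138163 + 2375441 = 2513604)
L + p = 2513604 - 4445883 = -1932279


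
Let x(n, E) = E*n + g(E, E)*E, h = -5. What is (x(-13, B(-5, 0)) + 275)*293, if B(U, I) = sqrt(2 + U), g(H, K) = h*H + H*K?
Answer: 84970 - 4688*I*sqrt(3) ≈ 84970.0 - 8119.9*I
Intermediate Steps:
g(H, K) = -5*H + H*K
x(n, E) = E*n + E**2*(-5 + E) (x(n, E) = E*n + (E*(-5 + E))*E = E*n + E**2*(-5 + E))
(x(-13, B(-5, 0)) + 275)*293 = (sqrt(2 - 5)*(-13 + sqrt(2 - 5)*(-5 + sqrt(2 - 5))) + 275)*293 = (sqrt(-3)*(-13 + sqrt(-3)*(-5 + sqrt(-3))) + 275)*293 = ((I*sqrt(3))*(-13 + (I*sqrt(3))*(-5 + I*sqrt(3))) + 275)*293 = ((I*sqrt(3))*(-13 + I*sqrt(3)*(-5 + I*sqrt(3))) + 275)*293 = (I*sqrt(3)*(-13 + I*sqrt(3)*(-5 + I*sqrt(3))) + 275)*293 = (275 + I*sqrt(3)*(-13 + I*sqrt(3)*(-5 + I*sqrt(3))))*293 = 80575 + 293*I*sqrt(3)*(-13 + I*sqrt(3)*(-5 + I*sqrt(3)))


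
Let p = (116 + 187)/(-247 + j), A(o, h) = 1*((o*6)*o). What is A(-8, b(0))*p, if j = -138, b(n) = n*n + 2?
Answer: -116352/385 ≈ -302.21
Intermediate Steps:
b(n) = 2 + n² (b(n) = n² + 2 = 2 + n²)
A(o, h) = 6*o² (A(o, h) = 1*((6*o)*o) = 1*(6*o²) = 6*o²)
p = -303/385 (p = (116 + 187)/(-247 - 138) = 303/(-385) = 303*(-1/385) = -303/385 ≈ -0.78701)
A(-8, b(0))*p = (6*(-8)²)*(-303/385) = (6*64)*(-303/385) = 384*(-303/385) = -116352/385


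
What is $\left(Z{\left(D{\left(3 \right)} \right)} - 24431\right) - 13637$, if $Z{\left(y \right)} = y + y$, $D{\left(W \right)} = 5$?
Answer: $-38058$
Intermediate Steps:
$Z{\left(y \right)} = 2 y$
$\left(Z{\left(D{\left(3 \right)} \right)} - 24431\right) - 13637 = \left(2 \cdot 5 - 24431\right) - 13637 = \left(10 - 24431\right) - 13637 = -24421 - 13637 = -38058$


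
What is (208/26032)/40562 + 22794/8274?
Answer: 250712644753/91006241746 ≈ 2.7549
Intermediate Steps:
(208/26032)/40562 + 22794/8274 = (208*(1/26032))*(1/40562) + 22794*(1/8274) = (13/1627)*(1/40562) + 3799/1379 = 13/65994374 + 3799/1379 = 250712644753/91006241746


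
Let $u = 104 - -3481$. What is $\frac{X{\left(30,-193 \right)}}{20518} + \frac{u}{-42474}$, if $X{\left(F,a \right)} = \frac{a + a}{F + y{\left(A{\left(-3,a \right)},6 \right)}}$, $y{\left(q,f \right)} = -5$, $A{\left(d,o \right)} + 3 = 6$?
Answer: $- \frac{309220119}{3631173050} \approx -0.085157$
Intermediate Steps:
$A{\left(d,o \right)} = 3$ ($A{\left(d,o \right)} = -3 + 6 = 3$)
$u = 3585$ ($u = 104 + 3481 = 3585$)
$X{\left(F,a \right)} = \frac{2 a}{-5 + F}$ ($X{\left(F,a \right)} = \frac{a + a}{F - 5} = \frac{2 a}{-5 + F}$)
$\frac{X{\left(30,-193 \right)}}{20518} + \frac{u}{-42474} = \frac{2 \left(-193\right) \frac{1}{-5 + 30}}{20518} + \frac{3585}{-42474} = 2 \left(-193\right) \frac{1}{25} \cdot \frac{1}{20518} + 3585 \left(- \frac{1}{42474}\right) = 2 \left(-193\right) \frac{1}{25} \cdot \frac{1}{20518} - \frac{1195}{14158} = \left(- \frac{386}{25}\right) \frac{1}{20518} - \frac{1195}{14158} = - \frac{193}{256475} - \frac{1195}{14158} = - \frac{309220119}{3631173050}$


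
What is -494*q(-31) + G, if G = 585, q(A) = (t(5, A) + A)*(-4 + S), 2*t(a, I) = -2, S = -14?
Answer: -283959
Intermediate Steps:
t(a, I) = -1 (t(a, I) = (½)*(-2) = -1)
q(A) = 18 - 18*A (q(A) = (-1 + A)*(-4 - 14) = (-1 + A)*(-18) = 18 - 18*A)
-494*q(-31) + G = -494*(18 - 18*(-31)) + 585 = -494*(18 + 558) + 585 = -494*576 + 585 = -284544 + 585 = -283959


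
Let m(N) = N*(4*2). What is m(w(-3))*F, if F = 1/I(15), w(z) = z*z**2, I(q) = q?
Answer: -72/5 ≈ -14.400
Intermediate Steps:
w(z) = z**3
m(N) = 8*N (m(N) = N*8 = 8*N)
F = 1/15 ≈ 0.066667
m(w(-3))*F = (8*(-3)**3)*(1/15) = (8*(-27))*(1/15) = -216*1/15 = -72/5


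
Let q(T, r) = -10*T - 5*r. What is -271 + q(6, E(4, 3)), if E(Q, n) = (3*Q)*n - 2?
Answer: -501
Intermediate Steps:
E(Q, n) = -2 + 3*Q*n (E(Q, n) = 3*Q*n - 2 = -2 + 3*Q*n)
-271 + q(6, E(4, 3)) = -271 + (-10*6 - 5*(-2 + 3*4*3)) = -271 + (-60 - 5*(-2 + 36)) = -271 + (-60 - 5*34) = -271 + (-60 - 170) = -271 - 230 = -501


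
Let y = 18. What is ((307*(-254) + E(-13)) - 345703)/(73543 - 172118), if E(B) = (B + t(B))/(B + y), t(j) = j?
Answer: 2118431/492875 ≈ 4.2981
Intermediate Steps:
E(B) = 2*B/(18 + B) (E(B) = (B + B)/(B + 18) = (2*B)/(18 + B) = 2*B/(18 + B))
((307*(-254) + E(-13)) - 345703)/(73543 - 172118) = ((307*(-254) + 2*(-13)/(18 - 13)) - 345703)/(73543 - 172118) = ((-77978 + 2*(-13)/5) - 345703)/(-98575) = ((-77978 + 2*(-13)*(1/5)) - 345703)*(-1/98575) = ((-77978 - 26/5) - 345703)*(-1/98575) = (-389916/5 - 345703)*(-1/98575) = -2118431/5*(-1/98575) = 2118431/492875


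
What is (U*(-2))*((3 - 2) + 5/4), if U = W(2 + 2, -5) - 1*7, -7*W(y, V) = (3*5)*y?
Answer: 981/14 ≈ 70.071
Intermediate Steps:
W(y, V) = -15*y/7 (W(y, V) = -3*5*y/7 = -15*y/7)
U = -109/7 (U = -15*(2 + 2)/7 - 1*7 = -15/7*4 - 7 = -60/7 - 7 = -109/7 ≈ -15.571)
(U*(-2))*((3 - 2) + 5/4) = (-109/7*(-2))*((3 - 2) + 5/4) = 218*(1 + 5*(¼))/7 = 218*(1 + 5/4)/7 = (218/7)*(9/4) = 981/14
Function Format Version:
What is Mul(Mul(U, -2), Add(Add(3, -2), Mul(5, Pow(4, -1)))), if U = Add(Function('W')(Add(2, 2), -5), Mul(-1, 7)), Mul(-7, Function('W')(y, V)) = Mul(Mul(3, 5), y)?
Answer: Rational(981, 14) ≈ 70.071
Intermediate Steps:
Function('W')(y, V) = Mul(Rational(-15, 7), y) (Function('W')(y, V) = Mul(Rational(-1, 7), Mul(Mul(3, 5), y)) = Mul(Rational(-1, 7), Mul(15, y)) = Mul(Rational(-15, 7), y))
U = Rational(-109, 7) (U = Add(Mul(Rational(-15, 7), Add(2, 2)), Mul(-1, 7)) = Add(Mul(Rational(-15, 7), 4), -7) = Add(Rational(-60, 7), -7) = Rational(-109, 7) ≈ -15.571)
Mul(Mul(U, -2), Add(Add(3, -2), Mul(5, Pow(4, -1)))) = Mul(Mul(Rational(-109, 7), -2), Add(Add(3, -2), Mul(5, Pow(4, -1)))) = Mul(Rational(218, 7), Add(1, Mul(5, Rational(1, 4)))) = Mul(Rational(218, 7), Add(1, Rational(5, 4))) = Mul(Rational(218, 7), Rational(9, 4)) = Rational(981, 14)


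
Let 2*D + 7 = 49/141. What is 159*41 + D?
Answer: 918710/141 ≈ 6515.7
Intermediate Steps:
D = -469/141 (D = -7/2 + (49/141)/2 = -7/2 + (49*(1/141))/2 = -7/2 + (1/2)*(49/141) = -7/2 + 49/282 = -469/141 ≈ -3.3262)
159*41 + D = 159*41 - 469/141 = 6519 - 469/141 = 918710/141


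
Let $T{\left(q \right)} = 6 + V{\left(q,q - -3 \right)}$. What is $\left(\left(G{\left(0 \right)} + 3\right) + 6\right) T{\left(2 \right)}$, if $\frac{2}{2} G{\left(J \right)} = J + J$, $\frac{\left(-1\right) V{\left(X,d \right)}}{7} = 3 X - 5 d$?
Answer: $1251$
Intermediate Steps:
$V{\left(X,d \right)} = - 21 X + 35 d$ ($V{\left(X,d \right)} = - 7 \left(3 X - 5 d\right) = - 7 \left(- 5 d + 3 X\right) = - 21 X + 35 d$)
$G{\left(J \right)} = 2 J$ ($G{\left(J \right)} = J + J = 2 J$)
$T{\left(q \right)} = 111 + 14 q$ ($T{\left(q \right)} = 6 - \left(- 35 \left(q - -3\right) + 21 q\right) = 6 - \left(- 35 \left(q + 3\right) + 21 q\right) = 6 - \left(- 35 \left(3 + q\right) + 21 q\right) = 6 - \left(-105 - 14 q\right) = 6 + \left(105 + 14 q\right) = 111 + 14 q$)
$\left(\left(G{\left(0 \right)} + 3\right) + 6\right) T{\left(2 \right)} = \left(\left(2 \cdot 0 + 3\right) + 6\right) \left(111 + 14 \cdot 2\right) = \left(\left(0 + 3\right) + 6\right) \left(111 + 28\right) = \left(3 + 6\right) 139 = 9 \cdot 139 = 1251$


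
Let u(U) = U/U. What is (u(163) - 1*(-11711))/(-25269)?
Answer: -3904/8423 ≈ -0.46349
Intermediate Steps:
u(U) = 1
(u(163) - 1*(-11711))/(-25269) = (1 - 1*(-11711))/(-25269) = (1 + 11711)*(-1/25269) = 11712*(-1/25269) = -3904/8423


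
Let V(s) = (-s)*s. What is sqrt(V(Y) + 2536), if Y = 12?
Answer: 2*sqrt(598) ≈ 48.908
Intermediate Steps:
V(s) = -s**2
sqrt(V(Y) + 2536) = sqrt(-1*12**2 + 2536) = sqrt(-1*144 + 2536) = sqrt(-144 + 2536) = sqrt(2392) = 2*sqrt(598)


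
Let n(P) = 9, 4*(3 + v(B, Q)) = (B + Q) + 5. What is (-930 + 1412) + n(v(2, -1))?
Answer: 491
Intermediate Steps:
v(B, Q) = -7/4 + B/4 + Q/4 (v(B, Q) = -3 + ((B + Q) + 5)/4 = -3 + (5 + B + Q)/4 = -3 + (5/4 + B/4 + Q/4) = -7/4 + B/4 + Q/4)
(-930 + 1412) + n(v(2, -1)) = (-930 + 1412) + 9 = 482 + 9 = 491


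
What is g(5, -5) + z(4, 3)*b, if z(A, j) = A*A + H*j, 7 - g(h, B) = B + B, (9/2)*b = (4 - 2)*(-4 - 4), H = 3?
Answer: -647/9 ≈ -71.889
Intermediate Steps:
b = -32/9 (b = 2*((4 - 2)*(-4 - 4))/9 = 2*(2*(-8))/9 = (2/9)*(-16) = -32/9 ≈ -3.5556)
g(h, B) = 7 - 2*B (g(h, B) = 7 - (B + B) = 7 - 2*B)
z(A, j) = A² + 3*j (z(A, j) = A*A + 3*j = A² + 3*j)
g(5, -5) + z(4, 3)*b = (7 - 2*(-5)) + (4² + 3*3)*(-32/9) = (7 + 10) + (16 + 9)*(-32/9) = 17 + 25*(-32/9) = 17 - 800/9 = -647/9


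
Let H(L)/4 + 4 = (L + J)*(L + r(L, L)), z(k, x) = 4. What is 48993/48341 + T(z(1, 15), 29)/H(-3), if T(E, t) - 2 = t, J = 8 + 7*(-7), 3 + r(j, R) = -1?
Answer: 61074059/58782656 ≈ 1.0390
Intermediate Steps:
r(j, R) = -4 (r(j, R) = -3 - 1 = -4)
J = -41 (J = 8 - 49 = -41)
T(E, t) = 2 + t
H(L) = -16 + 4*(-41 + L)*(-4 + L) (H(L) = -16 + 4*((L - 41)*(L - 4)) = -16 + 4*((-41 + L)*(-4 + L)) = -16 + 4*(-41 + L)*(-4 + L))
48993/48341 + T(z(1, 15), 29)/H(-3) = 48993/48341 + (2 + 29)/(640 - 180*(-3) + 4*(-3)²) = 48993*(1/48341) + 31/(640 + 540 + 4*9) = 48993/48341 + 31/(640 + 540 + 36) = 48993/48341 + 31/1216 = 61074059/58782656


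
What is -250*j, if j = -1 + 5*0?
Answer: 250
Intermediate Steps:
j = -1 (j = -1 + 0 = -1)
-250*j = -250*(-1) = 250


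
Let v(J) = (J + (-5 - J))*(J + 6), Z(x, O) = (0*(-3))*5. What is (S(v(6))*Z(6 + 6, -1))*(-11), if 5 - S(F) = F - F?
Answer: 0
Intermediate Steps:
Z(x, O) = 0 (Z(x, O) = 0*5 = 0)
v(J) = -30 - 5*J (v(J) = -5*(6 + J) = -30 - 5*J)
S(F) = 5 (S(F) = 5 - (F - F) = 5 - 1*0 = 5 + 0 = 5)
(S(v(6))*Z(6 + 6, -1))*(-11) = (5*0)*(-11) = 0*(-11) = 0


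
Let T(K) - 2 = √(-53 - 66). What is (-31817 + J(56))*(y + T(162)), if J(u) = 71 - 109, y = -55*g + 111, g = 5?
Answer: 5160510 - 31855*I*√119 ≈ 5.1605e+6 - 3.475e+5*I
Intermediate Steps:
T(K) = 2 + I*√119 (T(K) = 2 + √(-53 - 66) = 2 + √(-119) = 2 + I*√119)
y = -164 (y = -55*5 + 111 = -275 + 111 = -164)
J(u) = -38
(-31817 + J(56))*(y + T(162)) = (-31817 - 38)*(-164 + (2 + I*√119)) = -31855*(-162 + I*√119) = 5160510 - 31855*I*√119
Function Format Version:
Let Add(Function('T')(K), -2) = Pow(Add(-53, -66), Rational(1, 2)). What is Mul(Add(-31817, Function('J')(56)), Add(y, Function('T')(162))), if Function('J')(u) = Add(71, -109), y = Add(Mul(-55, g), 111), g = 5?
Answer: Add(5160510, Mul(-31855, I, Pow(119, Rational(1, 2)))) ≈ Add(5.1605e+6, Mul(-3.4750e+5, I))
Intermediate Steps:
Function('T')(K) = Add(2, Mul(I, Pow(119, Rational(1, 2)))) (Function('T')(K) = Add(2, Pow(Add(-53, -66), Rational(1, 2))) = Add(2, Pow(-119, Rational(1, 2))) = Add(2, Mul(I, Pow(119, Rational(1, 2)))))
y = -164 (y = Add(Mul(-55, 5), 111) = Add(-275, 111) = -164)
Function('J')(u) = -38
Mul(Add(-31817, Function('J')(56)), Add(y, Function('T')(162))) = Mul(Add(-31817, -38), Add(-164, Add(2, Mul(I, Pow(119, Rational(1, 2)))))) = Mul(-31855, Add(-162, Mul(I, Pow(119, Rational(1, 2))))) = Add(5160510, Mul(-31855, I, Pow(119, Rational(1, 2))))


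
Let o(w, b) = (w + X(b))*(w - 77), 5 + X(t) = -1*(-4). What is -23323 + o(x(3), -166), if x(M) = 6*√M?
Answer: -23138 - 468*√3 ≈ -23949.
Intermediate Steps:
X(t) = -1 (X(t) = -5 - 1*(-4) = -5 + 4 = -1)
o(w, b) = (-1 + w)*(-77 + w) (o(w, b) = (w - 1)*(w - 77) = (-1 + w)*(-77 + w))
-23323 + o(x(3), -166) = -23323 + (77 + (6*√3)² - 468*√3) = -23323 + (77 + 108 - 468*√3) = -23323 + (185 - 468*√3) = -23138 - 468*√3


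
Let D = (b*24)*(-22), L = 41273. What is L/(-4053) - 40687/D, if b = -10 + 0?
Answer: -127608617/7133280 ≈ -17.889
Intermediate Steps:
b = -10
D = 5280 (D = -10*24*(-22) = -240*(-22) = 5280)
L/(-4053) - 40687/D = 41273/(-4053) - 40687/5280 = 41273*(-1/4053) - 40687*1/5280 = -41273/4053 - 40687/5280 = -127608617/7133280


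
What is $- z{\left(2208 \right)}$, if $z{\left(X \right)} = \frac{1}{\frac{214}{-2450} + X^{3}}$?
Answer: $- \frac{1225}{13186614067093} \approx -9.2897 \cdot 10^{-11}$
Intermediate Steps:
$z{\left(X \right)} = \frac{1}{- \frac{107}{1225} + X^{3}}$ ($z{\left(X \right)} = \frac{1}{214 \left(- \frac{1}{2450}\right) + X^{3}} = \frac{1}{- \frac{107}{1225} + X^{3}}$)
$- z{\left(2208 \right)} = - \frac{1225}{-107 + 1225 \cdot 2208^{3}} = - \frac{1225}{-107 + 1225 \cdot 10764582912} = - \frac{1225}{-107 + 13186614067200} = - \frac{1225}{13186614067093}$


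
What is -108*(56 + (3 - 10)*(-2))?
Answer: -7560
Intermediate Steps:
-108*(56 + (3 - 10)*(-2)) = -108*(56 - 7*(-2)) = -108*(56 + 14) = -108*70 = -7560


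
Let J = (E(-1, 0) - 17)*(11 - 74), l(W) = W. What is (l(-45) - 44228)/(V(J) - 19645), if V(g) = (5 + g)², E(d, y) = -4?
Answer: -44273/1743939 ≈ -0.025387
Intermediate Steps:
J = 1323 (J = (-4 - 17)*(11 - 74) = -21*(-63) = 1323)
(l(-45) - 44228)/(V(J) - 19645) = (-45 - 44228)/((5 + 1323)² - 19645) = -44273/(1328² - 19645) = -44273/(1763584 - 19645) = -44273/1743939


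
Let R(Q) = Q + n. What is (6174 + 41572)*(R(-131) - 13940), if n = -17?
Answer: -672645648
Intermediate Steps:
R(Q) = -17 + Q (R(Q) = Q - 17 = -17 + Q)
(6174 + 41572)*(R(-131) - 13940) = (6174 + 41572)*((-17 - 131) - 13940) = 47746*(-148 - 13940) = 47746*(-14088) = -672645648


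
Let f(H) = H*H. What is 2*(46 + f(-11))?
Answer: 334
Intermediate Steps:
f(H) = H²
2*(46 + f(-11)) = 2*(46 + (-11)²) = 2*(46 + 121) = 2*167 = 334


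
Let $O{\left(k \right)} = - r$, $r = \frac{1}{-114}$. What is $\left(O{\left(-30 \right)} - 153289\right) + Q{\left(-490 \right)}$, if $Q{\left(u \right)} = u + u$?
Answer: $- \frac{17586665}{114} \approx -1.5427 \cdot 10^{5}$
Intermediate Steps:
$Q{\left(u \right)} = 2 u$
$r = - \frac{1}{114} \approx -0.0087719$
$O{\left(k \right)} = \frac{1}{114}$ ($O{\left(k \right)} = \left(-1\right) \left(- \frac{1}{114}\right) = \frac{1}{114}$)
$\left(O{\left(-30 \right)} - 153289\right) + Q{\left(-490 \right)} = \left(\frac{1}{114} - 153289\right) + 2 \left(-490\right) = - \frac{17474945}{114} - 980 = - \frac{17586665}{114}$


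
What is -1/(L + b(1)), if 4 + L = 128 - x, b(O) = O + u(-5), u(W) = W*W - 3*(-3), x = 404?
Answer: 1/245 ≈ 0.0040816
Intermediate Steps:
u(W) = 9 + W**2 (u(W) = W**2 + 9 = 9 + W**2)
b(O) = 34 + O (b(O) = O + (9 + (-5)**2) = O + (9 + 25) = O + 34 = 34 + O)
L = -280 (L = -4 + (128 - 1*404) = -4 + (128 - 404) = -4 - 276 = -280)
-1/(L + b(1)) = -1/(-280 + (34 + 1)) = -1/(-280 + 35) = -1/(-245) = -1*(-1/245) = 1/245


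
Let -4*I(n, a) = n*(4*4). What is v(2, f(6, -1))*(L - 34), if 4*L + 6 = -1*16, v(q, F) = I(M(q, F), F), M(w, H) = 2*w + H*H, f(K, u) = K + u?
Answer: 4582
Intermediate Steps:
M(w, H) = H² + 2*w (M(w, H) = 2*w + H² = H² + 2*w)
I(n, a) = -4*n (I(n, a) = -n*4*4/4 = -n*16/4 = -4*n)
v(q, F) = -8*q - 4*F² (v(q, F) = -4*(F² + 2*q) = -8*q - 4*F²)
L = -11/2 (L = -3/2 + (-1*16)/4 = -3/2 + (¼)*(-16) = -3/2 - 4 = -11/2 ≈ -5.5000)
v(2, f(6, -1))*(L - 34) = (-8*2 - 4*(6 - 1)²)*(-11/2 - 34) = (-16 - 4*5²)*(-79/2) = (-16 - 4*25)*(-79/2) = (-16 - 100)*(-79/2) = -116*(-79/2) = 4582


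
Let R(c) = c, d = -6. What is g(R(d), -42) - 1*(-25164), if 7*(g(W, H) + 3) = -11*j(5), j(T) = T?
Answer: 176072/7 ≈ 25153.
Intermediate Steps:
g(W, H) = -76/7 (g(W, H) = -3 + (-11*5)/7 = -3 + (⅐)*(-55) = -3 - 55/7 = -76/7)
g(R(d), -42) - 1*(-25164) = -76/7 - 1*(-25164) = -76/7 + 25164 = 176072/7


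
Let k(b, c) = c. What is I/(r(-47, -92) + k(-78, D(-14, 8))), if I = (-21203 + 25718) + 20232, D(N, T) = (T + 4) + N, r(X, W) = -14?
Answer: -24747/16 ≈ -1546.7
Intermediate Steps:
D(N, T) = 4 + N + T (D(N, T) = (4 + T) + N = 4 + N + T)
I = 24747 (I = 4515 + 20232 = 24747)
I/(r(-47, -92) + k(-78, D(-14, 8))) = 24747/(-14 + (4 - 14 + 8)) = 24747/(-14 - 2) = 24747/(-16) = 24747*(-1/16) = -24747/16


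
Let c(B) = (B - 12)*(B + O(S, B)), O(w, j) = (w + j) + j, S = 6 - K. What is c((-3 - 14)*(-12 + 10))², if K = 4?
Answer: 5234944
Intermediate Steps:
S = 2 (S = 6 - 1*4 = 6 - 4 = 2)
O(w, j) = w + 2*j (O(w, j) = (j + w) + j = w + 2*j)
c(B) = (-12 + B)*(2 + 3*B) (c(B) = (B - 12)*(B + (2 + 2*B)) = (-12 + B)*(2 + 3*B))
c((-3 - 14)*(-12 + 10))² = (-24 - 34*(-3 - 14)*(-12 + 10) + 3*((-3 - 14)*(-12 + 10))²)² = (-24 - (-578)*(-2) + 3*(-17*(-2))²)² = (-24 - 34*34 + 3*34²)² = (-24 - 1156 + 3*1156)² = (-24 - 1156 + 3468)² = 2288² = 5234944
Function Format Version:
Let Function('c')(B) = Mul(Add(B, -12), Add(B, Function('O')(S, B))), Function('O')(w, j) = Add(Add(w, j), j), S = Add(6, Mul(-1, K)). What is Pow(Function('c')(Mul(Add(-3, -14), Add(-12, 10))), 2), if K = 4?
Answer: 5234944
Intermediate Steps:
S = 2 (S = Add(6, Mul(-1, 4)) = Add(6, -4) = 2)
Function('O')(w, j) = Add(w, Mul(2, j)) (Function('O')(w, j) = Add(Add(j, w), j) = Add(w, Mul(2, j)))
Function('c')(B) = Mul(Add(-12, B), Add(2, Mul(3, B))) (Function('c')(B) = Mul(Add(B, -12), Add(B, Add(2, Mul(2, B)))) = Mul(Add(-12, B), Add(2, Mul(3, B))))
Pow(Function('c')(Mul(Add(-3, -14), Add(-12, 10))), 2) = Pow(Add(-24, Mul(-34, Mul(Add(-3, -14), Add(-12, 10))), Mul(3, Pow(Mul(Add(-3, -14), Add(-12, 10)), 2))), 2) = Pow(Add(-24, Mul(-34, Mul(-17, -2)), Mul(3, Pow(Mul(-17, -2), 2))), 2) = Pow(Add(-24, Mul(-34, 34), Mul(3, Pow(34, 2))), 2) = Pow(Add(-24, -1156, Mul(3, 1156)), 2) = Pow(Add(-24, -1156, 3468), 2) = Pow(2288, 2) = 5234944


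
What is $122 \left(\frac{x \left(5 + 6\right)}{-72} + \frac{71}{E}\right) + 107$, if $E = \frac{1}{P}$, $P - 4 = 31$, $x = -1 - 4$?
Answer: $\frac{10921327}{36} \approx 3.0337 \cdot 10^{5}$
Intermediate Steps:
$x = -5$
$P = 35$ ($P = 4 + 31 = 35$)
$E = \frac{1}{35} \approx 0.028571$
$122 \left(\frac{x \left(5 + 6\right)}{-72} + \frac{71}{E}\right) + 107 = 122 \left(\frac{\left(-5\right) \left(5 + 6\right)}{-72} + 71 \frac{1}{\frac{1}{35}}\right) + 107 = 122 \left(\left(-5\right) 11 \left(- \frac{1}{72}\right) + 71 \cdot 35\right) + 107 = 122 \left(\left(-55\right) \left(- \frac{1}{72}\right) + 2485\right) + 107 = 122 \left(\frac{55}{72} + 2485\right) + 107 = 122 \cdot \frac{178975}{72} + 107 = \frac{10917475}{36} + 107 = \frac{10921327}{36}$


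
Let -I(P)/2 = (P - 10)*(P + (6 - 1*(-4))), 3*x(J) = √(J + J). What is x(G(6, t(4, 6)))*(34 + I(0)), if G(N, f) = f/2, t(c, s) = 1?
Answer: 78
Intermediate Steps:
G(N, f) = f/2 (G(N, f) = f*(½) = f/2)
x(J) = √2*√J/3 (x(J) = √(J + J)/3 = √(2*J)/3 = (√2*√J)/3 = √2*√J/3)
I(P) = -2*(-10 + P)*(10 + P) (I(P) = -2*(P - 10)*(P + (6 - 1*(-4))) = -2*(-10 + P)*(P + (6 + 4)) = -2*(-10 + P)*(P + 10) = -2*(-10 + P)*(10 + P))
x(G(6, t(4, 6)))*(34 + I(0)) = (√2*√((½)*1)/3)*(34 + (200 - 2*0²)) = (√2*√(½)/3)*(34 + (200 - 2*0)) = (√2*(√2/2)/3)*(34 + (200 + 0)) = (34 + 200)/3 = (⅓)*234 = 78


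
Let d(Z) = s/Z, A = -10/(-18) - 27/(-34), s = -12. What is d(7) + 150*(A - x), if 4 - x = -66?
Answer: -3676837/357 ≈ -10299.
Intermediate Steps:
A = 413/306 (A = -10*(-1/18) - 27*(-1/34) = 5/9 + 27/34 = 413/306 ≈ 1.3497)
x = 70 (x = 4 - 1*(-66) = 4 + 66 = 70)
d(Z) = -12/Z
d(7) + 150*(A - x) = -12/7 + 150*(413/306 - 1*70) = -12*⅐ + 150*(413/306 - 70) = -12/7 + 150*(-21007/306) = -12/7 - 525175/51 = -3676837/357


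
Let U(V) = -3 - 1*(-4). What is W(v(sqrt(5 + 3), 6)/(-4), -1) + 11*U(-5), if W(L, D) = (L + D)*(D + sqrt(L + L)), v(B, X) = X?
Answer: 27/2 - 5*I*sqrt(3)/2 ≈ 13.5 - 4.3301*I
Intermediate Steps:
U(V) = 1 (U(V) = -3 + 4 = 1)
W(L, D) = (D + L)*(D + sqrt(2)*sqrt(L)) (W(L, D) = (D + L)*(D + sqrt(2*L)) = (D + L)*(D + sqrt(2)*sqrt(L)))
W(v(sqrt(5 + 3), 6)/(-4), -1) + 11*U(-5) = ((-1)**2 - 6/(-4) + sqrt(2)*(6/(-4))**(3/2) - sqrt(2)*sqrt(6/(-4))) + 11*1 = (1 - 6*(-1)/4 + sqrt(2)*(6*(-1/4))**(3/2) - sqrt(2)*sqrt(6*(-1/4))) + 11 = (1 - 1*(-3/2) + sqrt(2)*(-3/2)**(3/2) - sqrt(2)*sqrt(-3/2)) + 11 = (1 + 3/2 + sqrt(2)*(-3*I*sqrt(6)/4) - sqrt(2)*I*sqrt(6)/2) + 11 = (1 + 3/2 - 3*I*sqrt(3)/2 - I*sqrt(3)) + 11 = (5/2 - 5*I*sqrt(3)/2) + 11 = 27/2 - 5*I*sqrt(3)/2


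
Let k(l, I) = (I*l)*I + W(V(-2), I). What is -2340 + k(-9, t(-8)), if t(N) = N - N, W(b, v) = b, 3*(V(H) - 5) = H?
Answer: -7007/3 ≈ -2335.7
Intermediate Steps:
V(H) = 5 + H/3
t(N) = 0
k(l, I) = 13/3 + l*I² (k(l, I) = (I*l)*I + (5 + (⅓)*(-2)) = l*I² + (5 - ⅔) = l*I² + 13/3 = 13/3 + l*I²)
-2340 + k(-9, t(-8)) = -2340 + (13/3 - 9*0²) = -2340 + (13/3 - 9*0) = -2340 + (13/3 + 0) = -2340 + 13/3 = -7007/3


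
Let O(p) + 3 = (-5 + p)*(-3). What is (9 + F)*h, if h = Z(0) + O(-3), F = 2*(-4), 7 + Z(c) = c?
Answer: 14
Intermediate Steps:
O(p) = 12 - 3*p (O(p) = -3 + (-5 + p)*(-3) = -3 + (15 - 3*p) = 12 - 3*p)
Z(c) = -7 + c
F = -8
h = 14 (h = (-7 + 0) + (12 - 3*(-3)) = -7 + (12 + 9) = -7 + 21 = 14)
(9 + F)*h = (9 - 8)*14 = 1*14 = 14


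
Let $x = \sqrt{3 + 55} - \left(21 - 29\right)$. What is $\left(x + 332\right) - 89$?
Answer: $251 + \sqrt{58} \approx 258.62$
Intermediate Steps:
$x = 8 + \sqrt{58}$ ($x = \sqrt{58} - \left(21 - 29\right) = \sqrt{58} - -8 = \sqrt{58} + 8 = 8 + \sqrt{58} \approx 15.616$)
$\left(x + 332\right) - 89 = \left(\left(8 + \sqrt{58}\right) + 332\right) - 89 = \left(340 + \sqrt{58}\right) - 89 = 251 + \sqrt{58}$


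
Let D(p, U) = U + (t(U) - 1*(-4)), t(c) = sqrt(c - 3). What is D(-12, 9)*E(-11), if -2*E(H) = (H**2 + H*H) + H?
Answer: -3003/2 - 231*sqrt(6)/2 ≈ -1784.4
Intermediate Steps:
E(H) = -H**2 - H/2 (E(H) = -((H**2 + H*H) + H)/2 = -((H**2 + H**2) + H)/2 = -(2*H**2 + H)/2 = -(H + 2*H**2)/2 = -H**2 - H/2)
t(c) = sqrt(-3 + c)
D(p, U) = 4 + U + sqrt(-3 + U) (D(p, U) = U + (sqrt(-3 + U) - 1*(-4)) = U + (sqrt(-3 + U) + 4) = U + (4 + sqrt(-3 + U)) = 4 + U + sqrt(-3 + U))
D(-12, 9)*E(-11) = (4 + 9 + sqrt(-3 + 9))*(-1*(-11)*(1/2 - 11)) = (4 + 9 + sqrt(6))*(-1*(-11)*(-21/2)) = (13 + sqrt(6))*(-231/2) = -3003/2 - 231*sqrt(6)/2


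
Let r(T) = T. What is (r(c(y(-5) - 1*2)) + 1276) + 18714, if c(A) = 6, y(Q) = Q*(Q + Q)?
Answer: 19996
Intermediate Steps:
y(Q) = 2*Q² (y(Q) = Q*(2*Q) = 2*Q²)
(r(c(y(-5) - 1*2)) + 1276) + 18714 = (6 + 1276) + 18714 = 1282 + 18714 = 19996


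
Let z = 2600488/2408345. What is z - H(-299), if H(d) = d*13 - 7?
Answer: 9380695918/2408345 ≈ 3895.1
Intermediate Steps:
z = 2600488/2408345 (z = 2600488*(1/2408345) = 2600488/2408345 ≈ 1.0798)
H(d) = -7 + 13*d (H(d) = 13*d - 7 = -7 + 13*d)
z - H(-299) = 2600488/2408345 - (-7 + 13*(-299)) = 2600488/2408345 - (-7 - 3887) = 2600488/2408345 - 1*(-3894) = 2600488/2408345 + 3894 = 9380695918/2408345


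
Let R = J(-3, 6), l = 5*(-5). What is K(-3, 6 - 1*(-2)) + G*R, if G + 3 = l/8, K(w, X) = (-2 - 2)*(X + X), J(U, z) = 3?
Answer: -659/8 ≈ -82.375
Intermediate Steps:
l = -25
K(w, X) = -8*X
R = 3
G = -49/8 (G = -3 - 25/8 = -49/8 ≈ -6.1250)
K(-3, 6 - 1*(-2)) + G*R = -8*(6 - 1*(-2)) - 49/8*3 = -8*(6 + 2) - 147/8 = -8*8 - 147/8 = -64 - 147/8 = -659/8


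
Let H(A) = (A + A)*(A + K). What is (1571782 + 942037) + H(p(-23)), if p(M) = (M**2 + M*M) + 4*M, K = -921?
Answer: 2600759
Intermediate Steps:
p(M) = 2*M**2 + 4*M (p(M) = (M**2 + M**2) + 4*M = 2*M**2 + 4*M)
H(A) = 2*A*(-921 + A) (H(A) = (A + A)*(A - 921) = (2*A)*(-921 + A) = 2*A*(-921 + A))
(1571782 + 942037) + H(p(-23)) = (1571782 + 942037) + 2*(2*(-23)*(2 - 23))*(-921 + 2*(-23)*(2 - 23)) = 2513819 + 2*(2*(-23)*(-21))*(-921 + 2*(-23)*(-21)) = 2513819 + 2*966*(-921 + 966) = 2513819 + 2*966*45 = 2513819 + 86940 = 2600759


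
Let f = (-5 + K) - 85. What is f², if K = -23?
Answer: 12769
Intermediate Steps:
f = -113 (f = (-5 - 23) - 85 = -28 - 85 = -113)
f² = (-113)² = 12769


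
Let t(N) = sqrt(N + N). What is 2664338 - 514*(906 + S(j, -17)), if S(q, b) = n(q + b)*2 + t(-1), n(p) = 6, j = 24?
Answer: 2192486 - 514*I*sqrt(2) ≈ 2.1925e+6 - 726.91*I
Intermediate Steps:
t(N) = sqrt(2)*sqrt(N) (t(N) = sqrt(2*N) = sqrt(2)*sqrt(N))
S(q, b) = 12 + I*sqrt(2) (S(q, b) = 6*2 + sqrt(2)*sqrt(-1) = 12 + sqrt(2)*I = 12 + I*sqrt(2))
2664338 - 514*(906 + S(j, -17)) = 2664338 - 514*(906 + (12 + I*sqrt(2))) = 2664338 - 514*(918 + I*sqrt(2)) = 2664338 - (471852 + 514*I*sqrt(2)) = 2664338 + (-471852 - 514*I*sqrt(2)) = 2192486 - 514*I*sqrt(2)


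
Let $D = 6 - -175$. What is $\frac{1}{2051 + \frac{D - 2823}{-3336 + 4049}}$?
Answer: $\frac{713}{1459721} \approx 0.00048845$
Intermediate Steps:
$D = 181$ ($D = 6 + 175 = 181$)
$\frac{1}{2051 + \frac{D - 2823}{-3336 + 4049}} = \frac{1}{2051 + \frac{181 - 2823}{-3336 + 4049}} = \frac{1}{2051 - \frac{2642}{713}} = \frac{1}{\frac{1459721}{713}} = \frac{713}{1459721}$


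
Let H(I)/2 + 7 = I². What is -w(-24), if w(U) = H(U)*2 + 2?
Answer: -2278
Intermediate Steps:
H(I) = -14 + 2*I²
w(U) = -26 + 4*U² (w(U) = (-14 + 2*U²)*2 + 2 = (-28 + 4*U²) + 2 = -26 + 4*U²)
-w(-24) = -(-26 + 4*(-24)²) = -(-26 + 4*576) = -(-26 + 2304) = -1*2278 = -2278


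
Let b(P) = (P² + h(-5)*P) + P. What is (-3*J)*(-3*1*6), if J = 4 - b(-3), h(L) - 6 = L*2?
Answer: -756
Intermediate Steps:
h(L) = 6 + 2*L (h(L) = 6 + L*2 = 6 + 2*L)
b(P) = P² - 3*P (b(P) = (P² + (6 + 2*(-5))*P) + P = (P² + (6 - 10)*P) + P = (P² - 4*P) + P = P² - 3*P)
J = -14 (J = 4 - (-3)*(-3 - 3) = 4 - (-3)*(-6) = 4 - 1*18 = 4 - 18 = -14)
(-3*J)*(-3*1*6) = (-3*(-14))*(-3*1*6) = 42*(-3*6) = 42*(-18) = -756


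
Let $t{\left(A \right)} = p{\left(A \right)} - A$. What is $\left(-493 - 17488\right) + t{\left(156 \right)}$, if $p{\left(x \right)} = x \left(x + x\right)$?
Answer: $30535$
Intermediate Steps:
$p{\left(x \right)} = 2 x^{2}$ ($p{\left(x \right)} = x 2 x = 2 x^{2}$)
$t{\left(A \right)} = - A + 2 A^{2}$ ($t{\left(A \right)} = 2 A^{2} - A = - A + 2 A^{2}$)
$\left(-493 - 17488\right) + t{\left(156 \right)} = \left(-493 - 17488\right) + 156 \left(-1 + 2 \cdot 156\right) = -17981 + 156 \left(-1 + 312\right) = -17981 + 156 \cdot 311 = -17981 + 48516 = 30535$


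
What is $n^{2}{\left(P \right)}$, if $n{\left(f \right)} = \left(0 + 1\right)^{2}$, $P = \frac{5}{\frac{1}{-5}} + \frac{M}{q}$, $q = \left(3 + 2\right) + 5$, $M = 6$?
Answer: $1$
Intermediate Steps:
$q = 10$ ($q = 5 + 5 = 10$)
$P = - \frac{122}{5}$ ($P = \frac{5}{\frac{1}{-5}} + \frac{6}{10} = \frac{5}{- \frac{1}{5}} + 6 \cdot \frac{1}{10} = 5 \left(-5\right) + \frac{3}{5} = -25 + \frac{3}{5} = - \frac{122}{5} \approx -24.4$)
$n{\left(f \right)} = 1$ ($n{\left(f \right)} = 1^{2} = 1$)
$n^{2}{\left(P \right)} = 1^{2} = 1$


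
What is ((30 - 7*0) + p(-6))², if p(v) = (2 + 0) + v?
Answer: 676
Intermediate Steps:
p(v) = 2 + v
((30 - 7*0) + p(-6))² = ((30 - 7*0) + (2 - 6))² = ((30 + 0) - 4)² = (30 - 4)² = 26² = 676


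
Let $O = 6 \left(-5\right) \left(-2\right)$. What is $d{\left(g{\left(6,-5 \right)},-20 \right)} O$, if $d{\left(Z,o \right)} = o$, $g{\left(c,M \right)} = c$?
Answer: $-1200$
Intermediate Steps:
$O = 60$ ($O = \left(-30\right) \left(-2\right) = 60$)
$d{\left(g{\left(6,-5 \right)},-20 \right)} O = \left(-20\right) 60 = -1200$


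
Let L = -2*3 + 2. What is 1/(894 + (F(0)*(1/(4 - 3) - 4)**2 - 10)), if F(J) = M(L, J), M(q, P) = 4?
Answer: 1/920 ≈ 0.0010870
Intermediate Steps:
L = -4 (L = -6 + 2 = -4)
F(J) = 4
1/(894 + (F(0)*(1/(4 - 3) - 4)**2 - 10)) = 1/(894 + (4*(1/(4 - 3) - 4)**2 - 10)) = 1/(894 + (4*(1/1 - 4)**2 - 10)) = 1/(894 + (4*(1 - 4)**2 - 10)) = 1/(894 + (4*(-3)**2 - 10)) = 1/(894 + (4*9 - 10)) = 1/(894 + (36 - 10)) = 1/(894 + 26) = 1/920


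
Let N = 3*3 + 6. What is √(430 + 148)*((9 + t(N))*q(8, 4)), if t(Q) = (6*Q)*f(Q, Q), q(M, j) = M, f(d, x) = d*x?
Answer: 2755224*√2 ≈ 3.8965e+6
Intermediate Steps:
N = 15 (N = 9 + 6 = 15)
t(Q) = 6*Q³ (t(Q) = (6*Q)*(Q*Q) = (6*Q)*Q² = 6*Q³)
√(430 + 148)*((9 + t(N))*q(8, 4)) = √(430 + 148)*((9 + 6*15³)*8) = √578*((9 + 6*3375)*8) = (17*√2)*((9 + 20250)*8) = (17*√2)*(20259*8) = (17*√2)*162072 = 2755224*√2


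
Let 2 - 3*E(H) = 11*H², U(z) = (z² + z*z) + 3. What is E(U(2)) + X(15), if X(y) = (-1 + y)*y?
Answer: -233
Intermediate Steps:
U(z) = 3 + 2*z² (U(z) = (z² + z²) + 3 = 2*z² + 3 = 3 + 2*z²)
X(y) = y*(-1 + y)
E(H) = ⅔ - 11*H²/3
E(U(2)) + X(15) = (⅔ - 11*(3 + 2*2²)²/3) + 15*(-1 + 15) = (⅔ - 11*(3 + 2*4)²/3) + 15*14 = (⅔ - 11*(3 + 8)²/3) + 210 = (⅔ - 11/3*11²) + 210 = (⅔ - 11/3*121) + 210 = (⅔ - 1331/3) + 210 = -443 + 210 = -233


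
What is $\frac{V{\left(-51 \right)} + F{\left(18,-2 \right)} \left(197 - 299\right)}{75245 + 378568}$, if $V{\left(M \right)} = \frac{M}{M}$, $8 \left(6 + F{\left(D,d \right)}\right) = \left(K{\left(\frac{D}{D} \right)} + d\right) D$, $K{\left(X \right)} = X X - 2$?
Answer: $\frac{2603}{907626} \approx 0.0028679$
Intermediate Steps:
$K{\left(X \right)} = -2 + X^{2}$ ($K{\left(X \right)} = X^{2} - 2 = -2 + X^{2}$)
$F{\left(D,d \right)} = -6 + \frac{D \left(-1 + d\right)}{8}$ ($F{\left(D,d \right)} = -6 + \frac{\left(\left(-2 + \left(\frac{D}{D}\right)^{2}\right) + d\right) D}{8} = -6 + \frac{\left(\left(-2 + 1^{2}\right) + d\right) D}{8} = -6 + \frac{\left(\left(-2 + 1\right) + d\right) D}{8} = -6 + \frac{\left(-1 + d\right) D}{8} = -6 + \frac{D \left(-1 + d\right)}{8}$)
$V{\left(M \right)} = 1$
$\frac{V{\left(-51 \right)} + F{\left(18,-2 \right)} \left(197 - 299\right)}{75245 + 378568} = \frac{1 + \left(-6 - \frac{9}{4} + \frac{1}{8} \cdot 18 \left(-2\right)\right) \left(197 - 299\right)}{75245 + 378568} = \frac{1 + \left(-6 - \frac{9}{4} - \frac{9}{2}\right) \left(-102\right)}{453813} = \left(1 - - \frac{2601}{2}\right) \frac{1}{453813} = \left(1 + \frac{2601}{2}\right) \frac{1}{453813} = \frac{2603}{2} \cdot \frac{1}{453813} = \frac{2603}{907626}$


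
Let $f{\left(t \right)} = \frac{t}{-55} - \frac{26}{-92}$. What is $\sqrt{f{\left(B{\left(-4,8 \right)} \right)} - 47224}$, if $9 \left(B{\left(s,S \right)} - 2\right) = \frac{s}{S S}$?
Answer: $\frac{i \sqrt{10881882885665}}{15180} \approx 217.31 i$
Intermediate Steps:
$B{\left(s,S \right)} = 2 + \frac{s}{9 S^{2}}$ ($B{\left(s,S \right)} = 2 + \frac{s \frac{1}{S S}}{9} = 2 + \frac{s \frac{1}{S^{2}}}{9} = 2 + \frac{s}{9 S^{2}}$)
$f{\left(t \right)} = \frac{13}{46} - \frac{t}{55}$ ($f{\left(t \right)} = t \left(- \frac{1}{55}\right) - - \frac{13}{46} = - \frac{t}{55} + \frac{13}{46} = \frac{13}{46} - \frac{t}{55}$)
$\sqrt{f{\left(B{\left(-4,8 \right)} \right)} - 47224} = \sqrt{\left(\frac{13}{46} - \frac{2 + \frac{1}{9} \left(-4\right) \frac{1}{64}}{55}\right) - 47224} = \sqrt{\left(\frac{13}{46} - \frac{2 - \frac{1}{144}}{55}\right) - 47224} = \sqrt{\left(\frac{13}{46} - \frac{287}{7920}\right) - 47224} = \sqrt{\frac{44879}{182160} - 47224} = \sqrt{- \frac{8602278961}{182160}} = \frac{i \sqrt{10881882885665}}{15180}$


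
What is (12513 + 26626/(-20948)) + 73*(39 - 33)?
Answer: 135635461/10474 ≈ 12950.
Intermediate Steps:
(12513 + 26626/(-20948)) + 73*(39 - 33) = (12513 + 26626*(-1/20948)) + 73*6 = (12513 - 13313/10474) + 438 = 131047849/10474 + 438 = 135635461/10474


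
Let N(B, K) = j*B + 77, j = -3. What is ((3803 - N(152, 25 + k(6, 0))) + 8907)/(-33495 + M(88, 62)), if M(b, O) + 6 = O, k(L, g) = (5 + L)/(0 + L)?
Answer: -13089/33439 ≈ -0.39143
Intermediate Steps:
k(L, g) = (5 + L)/L
M(b, O) = -6 + O
N(B, K) = 77 - 3*B (N(B, K) = -3*B + 77 = 77 - 3*B)
((3803 - N(152, 25 + k(6, 0))) + 8907)/(-33495 + M(88, 62)) = ((3803 - (77 - 3*152)) + 8907)/(-33495 + (-6 + 62)) = ((3803 - (77 - 456)) + 8907)/(-33495 + 56) = ((3803 - 1*(-379)) + 8907)/(-33439) = ((3803 + 379) + 8907)*(-1/33439) = (4182 + 8907)*(-1/33439) = 13089*(-1/33439) = -13089/33439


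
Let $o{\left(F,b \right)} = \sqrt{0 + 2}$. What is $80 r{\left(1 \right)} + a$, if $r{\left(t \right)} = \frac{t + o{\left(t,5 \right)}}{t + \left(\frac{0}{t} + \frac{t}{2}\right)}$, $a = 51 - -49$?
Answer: $\frac{460}{3} + \frac{160 \sqrt{2}}{3} \approx 228.76$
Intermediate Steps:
$a = 100$ ($a = 51 + 49 = 100$)
$o{\left(F,b \right)} = \sqrt{2}$
$r{\left(t \right)} = \frac{2 \left(t + \sqrt{2}\right)}{3 t}$ ($r{\left(t \right)} = \frac{t + \sqrt{2}}{t + \left(\frac{0}{t} + \frac{t}{2}\right)} = \frac{t + \sqrt{2}}{t + \left(0 + t \frac{1}{2}\right)} = \frac{t + \sqrt{2}}{t + \left(0 + \frac{t}{2}\right)} = \frac{t + \sqrt{2}}{t + \frac{t}{2}} = \frac{t + \sqrt{2}}{\frac{3}{2} t} = \left(t + \sqrt{2}\right) \frac{2}{3 t} = \frac{2 \left(t + \sqrt{2}\right)}{3 t}$)
$80 r{\left(1 \right)} + a = 80 \frac{2 \left(1 + \sqrt{2}\right)}{3 \cdot 1} + 100 = 80 \cdot \frac{2}{3} \cdot 1 \left(1 + \sqrt{2}\right) + 100 = 80 \left(\frac{2}{3} + \frac{2 \sqrt{2}}{3}\right) + 100 = \left(\frac{160}{3} + \frac{160 \sqrt{2}}{3}\right) + 100 = \frac{460}{3} + \frac{160 \sqrt{2}}{3}$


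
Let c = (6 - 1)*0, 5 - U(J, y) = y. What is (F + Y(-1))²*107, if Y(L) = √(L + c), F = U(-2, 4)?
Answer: 214*I ≈ 214.0*I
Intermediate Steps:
U(J, y) = 5 - y
F = 1 (F = 5 - 1*4 = 5 - 4 = 1)
c = 0 (c = 5*0 = 0)
Y(L) = √L (Y(L) = √(L + 0) = √L)
(F + Y(-1))²*107 = (1 + √(-1))²*107 = (1 + I)²*107 = 107*(1 + I)²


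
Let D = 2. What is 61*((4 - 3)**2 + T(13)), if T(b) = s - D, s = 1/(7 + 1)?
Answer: -427/8 ≈ -53.375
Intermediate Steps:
s = 1/8 ≈ 0.12500
T(b) = -15/8 (T(b) = 1/8 - 1*2 = 1/8 - 2 = -15/8)
61*((4 - 3)**2 + T(13)) = 61*((4 - 3)**2 - 15/8) = 61*(1**2 - 15/8) = 61*(1 - 15/8) = 61*(-7/8) = -427/8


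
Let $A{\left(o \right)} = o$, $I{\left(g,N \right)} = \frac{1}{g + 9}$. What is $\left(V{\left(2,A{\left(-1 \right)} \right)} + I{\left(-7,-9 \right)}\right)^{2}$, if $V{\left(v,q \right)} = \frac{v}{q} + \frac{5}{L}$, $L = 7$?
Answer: $\frac{121}{196} \approx 0.61735$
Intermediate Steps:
$I{\left(g,N \right)} = \frac{1}{9 + g}$
$V{\left(v,q \right)} = \frac{5}{7} + \frac{v}{q}$ ($V{\left(v,q \right)} = \frac{v}{q} + \frac{5}{7} = \frac{5}{7} + \frac{v}{q}$)
$\left(V{\left(2,A{\left(-1 \right)} \right)} + I{\left(-7,-9 \right)}\right)^{2} = \left(\left(\frac{5}{7} + \frac{2}{-1}\right) + \frac{1}{9 - 7}\right)^{2} = \left(\left(\frac{5}{7} + 2 \left(-1\right)\right) + \frac{1}{2}\right)^{2} = \left(\left(\frac{5}{7} - 2\right) + \frac{1}{2}\right)^{2} = \left(- \frac{9}{7} + \frac{1}{2}\right)^{2} = \left(- \frac{11}{14}\right)^{2} = \frac{121}{196}$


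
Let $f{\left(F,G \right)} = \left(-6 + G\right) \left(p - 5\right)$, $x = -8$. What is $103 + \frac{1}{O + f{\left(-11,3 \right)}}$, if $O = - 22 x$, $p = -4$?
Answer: $\frac{20910}{203} \approx 103.0$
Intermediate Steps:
$O = 176$ ($O = \left(-22\right) \left(-8\right) = 176$)
$f{\left(F,G \right)} = 54 - 9 G$ ($f{\left(F,G \right)} = \left(-6 + G\right) \left(-4 - 5\right) = \left(-6 + G\right) \left(-9\right) = 54 - 9 G$)
$103 + \frac{1}{O + f{\left(-11,3 \right)}} = 103 + \frac{1}{176 + \left(54 - 27\right)} = 103 + \frac{1}{176 + 27} = 103 + \frac{1}{203} = \frac{20910}{203}$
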